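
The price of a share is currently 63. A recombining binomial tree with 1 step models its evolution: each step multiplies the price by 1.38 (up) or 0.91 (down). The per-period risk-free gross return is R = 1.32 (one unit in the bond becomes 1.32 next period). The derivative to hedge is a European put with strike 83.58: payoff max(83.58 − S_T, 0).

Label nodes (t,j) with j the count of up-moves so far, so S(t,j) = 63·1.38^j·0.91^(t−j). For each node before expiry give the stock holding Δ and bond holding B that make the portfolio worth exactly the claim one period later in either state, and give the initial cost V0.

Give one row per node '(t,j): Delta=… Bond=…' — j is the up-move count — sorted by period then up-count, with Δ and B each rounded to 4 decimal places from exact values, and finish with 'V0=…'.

Risk-neutral probability p* = (R−d)/(u−d) = (1.32−0.91)/(1.38−0.91) = 0.8723.
Terminal values V(1,·): V(1,0)=26.2500, V(1,1)=0.0000
  t=0,j=0: stock 63.0000 → up 86.9400 (V=0.0000), down 57.3300 (V=26.2500). Price 2.5387; hedge Δ=-0.8865, bond B=58.3897.
Root portfolio cost Δ·63+B reproduces V0=2.5387.

(0,0): Delta=-0.8865 Bond=58.3897
V0=2.5387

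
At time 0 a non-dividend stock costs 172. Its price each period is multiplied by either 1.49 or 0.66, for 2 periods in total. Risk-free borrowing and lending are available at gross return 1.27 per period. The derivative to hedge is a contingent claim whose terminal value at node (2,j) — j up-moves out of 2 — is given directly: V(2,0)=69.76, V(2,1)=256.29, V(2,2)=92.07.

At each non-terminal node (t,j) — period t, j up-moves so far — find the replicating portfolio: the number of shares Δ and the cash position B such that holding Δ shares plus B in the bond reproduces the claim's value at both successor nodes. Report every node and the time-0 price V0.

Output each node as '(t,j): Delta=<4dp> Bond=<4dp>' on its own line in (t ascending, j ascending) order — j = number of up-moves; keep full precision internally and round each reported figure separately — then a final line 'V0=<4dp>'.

(0,0): Delta=-0.3930 Bond=163.3734
(1,0): Delta=1.9797 Bond=-61.8623
(1,1): Delta=-0.7720 Bond=304.6257
V0=95.7801

The replicating-portfolio and risk-neutral prices coincide; use p* = (1.27−0.66)/(1.49−0.66) = 0.7349 for the latter.
At expiry t=2: V(2,0)=69.7600, V(2,1)=256.2900, V(2,2)=92.0700
Node (1,0) S=113.5200: V=(p*·256.2900+(1−p*)·69.7600)/1.27=162.8727; Δ=(256.2900−69.7600)/(169.1448−74.9232)=1.9797; B=V−Δ·S=-61.8623
Node (1,1) S=256.2800: V=(p*·92.0700+(1−p*)·256.2900)/1.27=106.7702; Δ=(92.0700−256.2900)/(381.8572−169.1448)=-0.7720; B=V−Δ·S=304.6257
Node (0,0) S=172.0000: V=(p*·106.7702+(1−p*)·162.8727)/1.27=95.7801; Δ=(106.7702−162.8727)/(256.2800−113.5200)=-0.3930; B=V−Δ·S=163.3734
Self-financing check: at every node Δ·S+B equals the discounted successor values.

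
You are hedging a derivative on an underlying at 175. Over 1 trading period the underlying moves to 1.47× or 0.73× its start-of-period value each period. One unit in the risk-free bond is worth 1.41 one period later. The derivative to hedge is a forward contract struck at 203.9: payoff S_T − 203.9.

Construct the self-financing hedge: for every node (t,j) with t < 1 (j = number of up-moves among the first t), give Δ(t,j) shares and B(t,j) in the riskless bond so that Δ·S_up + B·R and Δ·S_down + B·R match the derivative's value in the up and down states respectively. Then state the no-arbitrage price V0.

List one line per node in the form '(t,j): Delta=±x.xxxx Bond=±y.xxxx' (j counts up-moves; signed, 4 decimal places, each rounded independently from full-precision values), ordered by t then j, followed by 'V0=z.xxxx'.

(0,0): Delta=1.0000 Bond=-144.6099
V0=30.3901

No-arbitrage ⇒ martingale measure with p* = (R−d)/(u−d) = 0.9189.
At expiry t=1: V(1,0)=-76.1500, V(1,1)=53.3500
(0,0): S=175.0000. Δ = (V_up−V_dn)/(S_up−S_dn) = (53.3500−-76.1500)/(257.2500−127.7500) = 1.0000. V = [p*·53.3500 + (1−p*)·-76.1500]/1.41 = 30.3901. B = V − Δ·S = -144.6099.
Self-financing check: at every node Δ·S+B equals the discounted successor values.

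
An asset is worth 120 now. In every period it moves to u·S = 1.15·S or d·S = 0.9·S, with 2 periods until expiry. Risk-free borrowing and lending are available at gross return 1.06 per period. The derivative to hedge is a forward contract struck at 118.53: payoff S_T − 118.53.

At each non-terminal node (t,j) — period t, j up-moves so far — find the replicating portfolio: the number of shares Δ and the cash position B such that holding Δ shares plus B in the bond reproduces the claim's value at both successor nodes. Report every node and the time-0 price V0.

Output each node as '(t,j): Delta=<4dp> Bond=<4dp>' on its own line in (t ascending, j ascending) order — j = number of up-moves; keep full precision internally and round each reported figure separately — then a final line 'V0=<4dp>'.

(0,0): Delta=1.0000 Bond=-105.4913
(1,0): Delta=1.0000 Bond=-111.8208
(1,1): Delta=1.0000 Bond=-111.8208
V0=14.5087

The replicating-portfolio and risk-neutral prices coincide; use p* = (1.06−0.9)/(1.15−0.9) = 0.6400 for the latter.
Payoff layer (t=2): V(2,0)=-21.3300, V(2,1)=5.6700, V(2,2)=40.1700
(1,0): S=108.0000. Δ = (V_up−V_dn)/(S_up−S_dn) = (5.6700−-21.3300)/(124.2000−97.2000) = 1.0000. V = [p*·5.6700 + (1−p*)·-21.3300]/1.06 = -3.8208. B = V − Δ·S = -111.8208.
(1,1): S=138.0000. Δ = (V_up−V_dn)/(S_up−S_dn) = (40.1700−5.6700)/(158.7000−124.2000) = 1.0000. V = [p*·40.1700 + (1−p*)·5.6700]/1.06 = 26.1792. B = V − Δ·S = -111.8208.
(0,0): S=120.0000. Δ = (V_up−V_dn)/(S_up−S_dn) = (26.1792−-3.8208)/(138.0000−108.0000) = 1.0000. V = [p*·26.1792 + (1−p*)·-3.8208]/1.06 = 14.5087. B = V − Δ·S = -105.4913.
The time-0 hedge costs 14.5087, which is the no-arbitrage price.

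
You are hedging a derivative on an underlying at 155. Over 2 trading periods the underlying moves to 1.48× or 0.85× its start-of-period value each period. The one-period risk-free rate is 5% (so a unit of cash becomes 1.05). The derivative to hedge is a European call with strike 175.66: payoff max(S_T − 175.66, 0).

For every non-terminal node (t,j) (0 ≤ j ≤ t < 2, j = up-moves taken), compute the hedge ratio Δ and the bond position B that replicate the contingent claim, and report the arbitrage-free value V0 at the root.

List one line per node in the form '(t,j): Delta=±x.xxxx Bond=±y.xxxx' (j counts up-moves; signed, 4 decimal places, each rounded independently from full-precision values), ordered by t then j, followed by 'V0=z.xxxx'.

Risk-neutral probability p* = (R−d)/(u−d) = (1.05−0.85)/(1.48−0.85) = 0.3175.
Terminal values V(2,·): V(2,0)=0.0000, V(2,1)=19.3300, V(2,2)=163.8520
  t=1,j=0: stock 131.7500 → up 194.9900 (V=19.3300), down 111.9875 (V=0.0000). Price 5.8443; hedge Δ=0.2329, bond B=-24.8382.
  t=1,j=1: stock 229.4000 → up 339.5120 (V=163.8520), down 194.9900 (V=19.3300). Price 62.1048; hedge Δ=1.0000, bond B=-167.2952.
  t=0,j=0: stock 155.0000 → up 229.4000 (V=62.1048), down 131.7500 (V=5.8443). Price 22.5760; hedge Δ=0.5761, bond B=-66.7264.
Self-financing check: at every node Δ·S+B equals the discounted successor values.

(0,0): Delta=0.5761 Bond=-66.7264
(1,0): Delta=0.2329 Bond=-24.8382
(1,1): Delta=1.0000 Bond=-167.2952
V0=22.5760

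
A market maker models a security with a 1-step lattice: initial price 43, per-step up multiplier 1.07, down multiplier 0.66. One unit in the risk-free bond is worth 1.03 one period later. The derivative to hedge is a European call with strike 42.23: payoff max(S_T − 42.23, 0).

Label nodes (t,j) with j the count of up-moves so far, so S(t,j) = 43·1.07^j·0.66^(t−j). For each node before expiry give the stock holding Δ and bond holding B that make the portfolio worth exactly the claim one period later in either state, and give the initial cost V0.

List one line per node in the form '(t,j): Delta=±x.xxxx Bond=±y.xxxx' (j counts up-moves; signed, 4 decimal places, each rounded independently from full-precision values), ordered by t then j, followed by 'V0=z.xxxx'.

No-arbitrage ⇒ martingale measure with p* = (R−d)/(u−d) = 0.9024.
Terminal values V(1,·): V(1,0)=0.0000, V(1,1)=3.7800
Node (0,0) S=43.0000: V=(p*·3.7800+(1−p*)·0.0000)/1.03=3.3119; Δ=(3.7800−0.0000)/(46.0100−28.3800)=0.2144; B=V−Δ·S=-5.9076
Root portfolio cost Δ·43+B reproduces V0=3.3119.

(0,0): Delta=0.2144 Bond=-5.9076
V0=3.3119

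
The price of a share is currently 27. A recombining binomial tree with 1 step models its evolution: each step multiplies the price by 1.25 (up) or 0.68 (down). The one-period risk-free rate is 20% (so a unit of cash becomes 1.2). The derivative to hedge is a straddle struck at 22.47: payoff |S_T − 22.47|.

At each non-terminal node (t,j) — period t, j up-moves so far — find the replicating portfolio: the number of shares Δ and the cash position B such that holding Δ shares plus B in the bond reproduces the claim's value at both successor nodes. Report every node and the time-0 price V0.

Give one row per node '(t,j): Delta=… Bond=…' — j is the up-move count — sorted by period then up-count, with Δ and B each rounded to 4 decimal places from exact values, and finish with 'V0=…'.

(0,0): Delta=0.4659 Bond=-3.7031
V0=8.8759

Under the risk-neutral measure, an up-move has probability p* = (R−d)/(u−d) = 0.9123 and values discount at R = 1.2.
Terminal values V(1,·): V(1,0)=4.1100, V(1,1)=11.2800
(0,0): S=27.0000. Δ = (V_up−V_dn)/(S_up−S_dn) = (11.2800−4.1100)/(33.7500−18.3600) = 0.4659. V = [p*·11.2800 + (1−p*)·4.1100]/1.2 = 8.8759. B = V − Δ·S = -3.7031.
The time-0 hedge costs 8.8759, which is the no-arbitrage price.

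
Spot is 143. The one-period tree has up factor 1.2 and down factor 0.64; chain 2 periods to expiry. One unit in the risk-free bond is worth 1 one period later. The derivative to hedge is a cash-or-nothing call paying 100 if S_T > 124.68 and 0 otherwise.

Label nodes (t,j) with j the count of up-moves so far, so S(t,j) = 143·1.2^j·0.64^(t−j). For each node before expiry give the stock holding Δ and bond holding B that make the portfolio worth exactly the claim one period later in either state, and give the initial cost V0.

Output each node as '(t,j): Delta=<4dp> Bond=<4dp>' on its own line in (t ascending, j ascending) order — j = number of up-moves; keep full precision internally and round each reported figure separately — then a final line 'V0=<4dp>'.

Since d<R<u, set p* = (R−d)/(u−d) = 0.6429; price each node as the discounted p*-expectation of its children.
Payoff layer (t=2): V(2,0)=0.0000, V(2,1)=0.0000, V(2,2)=100.0000
(1,0): S=91.5200. Δ = (V_up−V_dn)/(S_up−S_dn) = (0.0000−0.0000)/(109.8240−58.5728) = 0.0000. V = [p*·0.0000 + (1−p*)·0.0000]/1 = 0.0000. B = V − Δ·S = 0.0000.
(1,1): S=171.6000. Δ = (V_up−V_dn)/(S_up−S_dn) = (100.0000−0.0000)/(205.9200−109.8240) = 1.0406. V = [p*·100.0000 + (1−p*)·0.0000]/1 = 64.2857. B = V − Δ·S = -114.2857.
(0,0): S=143.0000. Δ = (V_up−V_dn)/(S_up−S_dn) = (64.2857−0.0000)/(171.6000−91.5200) = 0.8028. V = [p*·64.2857 + (1−p*)·0.0000]/1 = 41.3265. B = V − Δ·S = -73.4694.
The time-0 hedge costs 41.3265, which is the no-arbitrage price.

(0,0): Delta=0.8028 Bond=-73.4694
(1,0): Delta=0.0000 Bond=0.0000
(1,1): Delta=1.0406 Bond=-114.2857
V0=41.3265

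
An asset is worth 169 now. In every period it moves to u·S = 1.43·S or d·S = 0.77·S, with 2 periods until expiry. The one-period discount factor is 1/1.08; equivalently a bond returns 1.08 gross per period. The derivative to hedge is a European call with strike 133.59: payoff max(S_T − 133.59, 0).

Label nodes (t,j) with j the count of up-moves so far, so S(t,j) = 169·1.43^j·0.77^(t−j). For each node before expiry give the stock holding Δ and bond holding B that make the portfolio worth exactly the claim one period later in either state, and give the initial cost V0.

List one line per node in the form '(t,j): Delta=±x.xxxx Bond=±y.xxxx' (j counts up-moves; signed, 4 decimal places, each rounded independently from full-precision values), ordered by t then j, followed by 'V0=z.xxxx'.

(0,0): Delta=0.8530 Bond=-81.6404
(1,0): Delta=0.6112 Bond=-56.7085
(1,1): Delta=1.0000 Bond=-123.6944
V0=62.5185

Risk-neutral probability p* = (R−d)/(u−d) = (1.08−0.77)/(1.43−0.77) = 0.4697.
Payoff layer (t=2): V(2,0)=0.0000, V(2,1)=52.4959, V(2,2)=211.9981
Node (1,0) S=130.1300: V=(p*·52.4959+(1−p*)·0.0000)/1.08=22.8307; Δ=(52.4959−0.0000)/(186.0859−100.2001)=0.6112; B=V−Δ·S=-56.7085
Node (1,1) S=241.6700: V=(p*·211.9981+(1−p*)·52.4959)/1.08=117.9756; Δ=(211.9981−52.4959)/(345.5881−186.0859)=1.0000; B=V−Δ·S=-123.6944
Node (0,0) S=169.0000: V=(p*·117.9756+(1−p*)·22.8307)/1.08=62.5185; Δ=(117.9756−22.8307)/(241.6700−130.1300)=0.8530; B=V−Δ·S=-81.6404
Root portfolio cost Δ·169+B reproduces V0=62.5185.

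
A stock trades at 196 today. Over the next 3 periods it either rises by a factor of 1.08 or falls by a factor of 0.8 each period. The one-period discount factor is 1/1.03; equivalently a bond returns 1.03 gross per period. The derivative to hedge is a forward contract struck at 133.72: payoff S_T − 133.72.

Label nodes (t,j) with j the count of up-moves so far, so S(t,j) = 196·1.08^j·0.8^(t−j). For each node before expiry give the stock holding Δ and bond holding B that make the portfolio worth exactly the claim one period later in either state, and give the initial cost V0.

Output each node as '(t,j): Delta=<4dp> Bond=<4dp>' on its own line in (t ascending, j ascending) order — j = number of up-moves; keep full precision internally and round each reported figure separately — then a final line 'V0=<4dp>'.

Under the risk-neutral measure, an up-move has probability p* = (R−d)/(u−d) = 0.8214 and values discount at R = 1.03.
Terminal values V(3,·): V(3,0)=-33.3680, V(3,1)=1.7552, V(3,2)=49.1715, V(3,3)=113.1836
Node (2,0) S=125.4400: V=(p*·1.7552+(1−p*)·-33.3680)/1.03=-4.3852; Δ=(1.7552−-33.3680)/(135.4752−100.3520)=1.0000; B=V−Δ·S=-129.8252
Node (2,1) S=169.3440: V=(p*·49.1715+(1−p*)·1.7552)/1.03=39.5188; Δ=(49.1715−1.7552)/(182.8915−135.4752)=1.0000; B=V−Δ·S=-129.8252
Node (2,2) S=228.6144: V=(p*·113.1836+(1−p*)·49.1715)/1.03=98.7892; Δ=(113.1836−49.1715)/(246.9036−182.8915)=1.0000; B=V−Δ·S=-129.8252
Node (1,0) S=156.8000: V=(p*·39.5188+(1−p*)·-4.3852)/1.03=30.7561; Δ=(39.5188−-4.3852)/(169.3440−125.4400)=1.0000; B=V−Δ·S=-126.0439
Node (1,1) S=211.6800: V=(p*·98.7892+(1−p*)·39.5188)/1.03=85.6361; Δ=(98.7892−39.5188)/(228.6144−169.3440)=1.0000; B=V−Δ·S=-126.0439
Node (0,0) S=196.0000: V=(p*·85.6361+(1−p*)·30.7561)/1.03=73.6273; Δ=(85.6361−30.7561)/(211.6800−156.8000)=1.0000; B=V−Δ·S=-122.3727
Root portfolio cost Δ·196+B reproduces V0=73.6273.

(0,0): Delta=1.0000 Bond=-122.3727
(1,0): Delta=1.0000 Bond=-126.0439
(1,1): Delta=1.0000 Bond=-126.0439
(2,0): Delta=1.0000 Bond=-129.8252
(2,1): Delta=1.0000 Bond=-129.8252
(2,2): Delta=1.0000 Bond=-129.8252
V0=73.6273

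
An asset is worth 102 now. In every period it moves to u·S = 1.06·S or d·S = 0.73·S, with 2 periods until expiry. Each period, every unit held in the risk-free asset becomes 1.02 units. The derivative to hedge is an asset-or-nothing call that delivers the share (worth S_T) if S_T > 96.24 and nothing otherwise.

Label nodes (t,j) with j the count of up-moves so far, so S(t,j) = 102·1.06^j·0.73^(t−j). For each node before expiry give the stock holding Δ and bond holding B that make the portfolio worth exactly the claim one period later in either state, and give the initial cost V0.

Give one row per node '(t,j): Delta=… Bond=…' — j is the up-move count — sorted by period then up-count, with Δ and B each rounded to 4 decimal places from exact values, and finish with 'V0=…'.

(0,0): Delta=2.9335 Bond=-214.1433
(1,0): Delta=0.0000 Bond=0.0000
(1,1): Delta=3.2121 Bond=-248.5539
V0=85.0706

Risk-neutral probability p* = (R−d)/(u−d) = (1.02−0.73)/(1.06−0.73) = 0.8788.
Terminal payoffs: V(2,0)=0.0000, V(2,1)=0.0000, V(2,2)=114.6072
(1,0): S=74.4600. Δ = (V_up−V_dn)/(S_up−S_dn) = (0.0000−0.0000)/(78.9276−54.3558) = 0.0000. V = [p*·0.0000 + (1−p*)·0.0000]/1.02 = 0.0000. B = V − Δ·S = 0.0000.
(1,1): S=108.1200. Δ = (V_up−V_dn)/(S_up−S_dn) = (114.6072−0.0000)/(114.6072−78.9276) = 3.2121. V = [p*·114.6072 + (1−p*)·0.0000]/1.02 = 98.7406. B = V − Δ·S = -248.5539.
(0,0): S=102.0000. Δ = (V_up−V_dn)/(S_up−S_dn) = (98.7406−0.0000)/(108.1200−74.4600) = 2.9335. V = [p*·98.7406 + (1−p*)·0.0000]/1.02 = 85.0706. B = V − Δ·S = -214.1433.
Check: Δ(0,0)·S0 + B(0,0) = 85.0706 = V0.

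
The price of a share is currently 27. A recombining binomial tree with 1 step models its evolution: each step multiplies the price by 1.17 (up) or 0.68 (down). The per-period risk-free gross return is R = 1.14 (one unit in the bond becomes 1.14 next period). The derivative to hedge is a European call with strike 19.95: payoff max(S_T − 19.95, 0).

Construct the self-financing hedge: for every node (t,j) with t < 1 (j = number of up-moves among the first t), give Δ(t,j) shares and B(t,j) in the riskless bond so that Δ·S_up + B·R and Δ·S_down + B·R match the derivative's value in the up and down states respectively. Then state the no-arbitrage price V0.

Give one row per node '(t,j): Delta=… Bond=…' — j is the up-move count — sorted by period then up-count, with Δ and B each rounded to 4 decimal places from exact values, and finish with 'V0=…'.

(0,0): Delta=0.8798 Bond=-14.1697
V0=9.5854

Risk-neutral probability p* = (R−d)/(u−d) = (1.14−0.68)/(1.17−0.68) = 0.9388.
Terminal values V(1,·): V(1,0)=0.0000, V(1,1)=11.6400
(0,0): S=27.0000. Δ = (V_up−V_dn)/(S_up−S_dn) = (11.6400−0.0000)/(31.5900−18.3600) = 0.8798. V = [p*·11.6400 + (1−p*)·0.0000]/1.14 = 9.5854. B = V − Δ·S = -14.1697.
Each (Δ,B) replicates both successor values, so the strategy is self-financing and V0 is arbitrage-free.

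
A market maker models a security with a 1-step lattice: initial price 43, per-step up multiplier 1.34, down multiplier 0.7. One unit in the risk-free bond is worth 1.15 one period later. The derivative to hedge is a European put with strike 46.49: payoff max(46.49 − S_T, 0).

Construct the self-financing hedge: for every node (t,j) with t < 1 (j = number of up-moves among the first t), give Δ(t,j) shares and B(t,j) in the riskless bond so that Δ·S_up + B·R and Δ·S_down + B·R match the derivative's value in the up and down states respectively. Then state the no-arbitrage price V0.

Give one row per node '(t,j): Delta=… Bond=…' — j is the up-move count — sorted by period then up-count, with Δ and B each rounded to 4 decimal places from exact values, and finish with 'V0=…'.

(0,0): Delta=-0.5956 Bond=29.8405
V0=4.2311

Risk-neutral probability p* = (R−d)/(u−d) = (1.15−0.7)/(1.34−0.7) = 0.7031.
At expiry t=1: V(1,0)=16.3900, V(1,1)=0.0000
  t=0,j=0: stock 43.0000 → up 57.6200 (V=0.0000), down 30.1000 (V=16.3900). Price 4.2311; hedge Δ=-0.5956, bond B=29.8405.
Each (Δ,B) replicates both successor values, so the strategy is self-financing and V0 is arbitrage-free.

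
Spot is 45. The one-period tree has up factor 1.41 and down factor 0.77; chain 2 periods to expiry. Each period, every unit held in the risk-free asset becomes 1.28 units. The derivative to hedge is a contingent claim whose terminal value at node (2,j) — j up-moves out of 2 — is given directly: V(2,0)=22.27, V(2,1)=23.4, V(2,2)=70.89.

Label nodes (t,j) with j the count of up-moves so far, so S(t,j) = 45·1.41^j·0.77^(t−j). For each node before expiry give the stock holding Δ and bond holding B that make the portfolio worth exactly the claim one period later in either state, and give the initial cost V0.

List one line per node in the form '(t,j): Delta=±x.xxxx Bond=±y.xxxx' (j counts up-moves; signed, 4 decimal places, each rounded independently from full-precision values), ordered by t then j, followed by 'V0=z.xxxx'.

The replicating-portfolio and risk-neutral prices coincide; use p* = (1.28−0.77)/(1.41−0.77) = 0.7969 for the latter.
Payoff layer (t=2): V(2,0)=22.2700, V(2,1)=23.4000, V(2,2)=70.8900
  t=1,j=0: stock 34.6500 → up 48.8565 (V=23.4000), down 26.6805 (V=22.2700). Price 18.1019; hedge Δ=0.0510, bond B=16.3363.
  t=1,j=1: stock 63.4500 → up 89.4645 (V=70.8900), down 48.8565 (V=23.4000). Price 47.8466; hedge Δ=1.1695, bond B=-26.3566.
  t=0,j=0: stock 45.0000 → up 63.4500 (V=47.8466), down 34.6500 (V=18.1019). Price 32.6599; hedge Δ=1.0328, bond B=-13.8161.
The time-0 hedge costs 32.6599, which is the no-arbitrage price.

(0,0): Delta=1.0328 Bond=-13.8161
(1,0): Delta=0.0510 Bond=16.3363
(1,1): Delta=1.1695 Bond=-26.3566
V0=32.6599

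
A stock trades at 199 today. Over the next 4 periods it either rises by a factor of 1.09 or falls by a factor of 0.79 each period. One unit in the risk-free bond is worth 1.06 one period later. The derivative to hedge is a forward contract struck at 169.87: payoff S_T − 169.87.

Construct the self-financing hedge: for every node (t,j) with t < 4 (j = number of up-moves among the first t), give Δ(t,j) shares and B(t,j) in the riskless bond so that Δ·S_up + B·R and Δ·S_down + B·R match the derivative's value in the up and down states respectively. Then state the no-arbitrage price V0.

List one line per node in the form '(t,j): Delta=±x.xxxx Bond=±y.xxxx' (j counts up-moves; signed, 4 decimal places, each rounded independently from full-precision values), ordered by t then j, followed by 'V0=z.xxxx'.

Under the risk-neutral measure, an up-move has probability p* = (R−d)/(u−d) = 0.9000 and values discount at R = 1.06.
Terminal payoffs: V(4,0)=-92.3593, V(4,1)=-62.9249, V(4,2)=-22.3129, V(4,3)=33.7215, V(4,4)=111.0347
(3,0): S=98.1148. Δ = (V_up−V_dn)/(S_up−S_dn) = (-62.9249−-92.3593)/(106.9451−77.5107) = 1.0000. V = [p*·-62.9249 + (1−p*)·-92.3593]/1.06 = -62.1400. B = V − Δ·S = -160.2547.
(3,1): S=135.3735. Δ = (V_up−V_dn)/(S_up−S_dn) = (-22.3129−-62.9249)/(147.5571−106.9451) = 1.0000. V = [p*·-22.3129 + (1−p*)·-62.9249]/1.06 = -24.8812. B = V − Δ·S = -160.2547.
(3,2): S=186.7812. Δ = (V_up−V_dn)/(S_up−S_dn) = (33.7215−-22.3129)/(203.5915−147.5571) = 1.0000. V = [p*·33.7215 + (1−p*)·-22.3129]/1.06 = 26.5265. B = V − Δ·S = -160.2547.
(3,3): S=257.7108. Δ = (V_up−V_dn)/(S_up−S_dn) = (111.0347−33.7215)/(280.9047−203.5915) = 1.0000. V = [p*·111.0347 + (1−p*)·33.7215]/1.06 = 97.4561. B = V − Δ·S = -160.2547.
(2,0): S=124.1959. Δ = (V_up−V_dn)/(S_up−S_dn) = (-24.8812−-62.1400)/(135.3735−98.1148) = 1.0000. V = [p*·-24.8812 + (1−p*)·-62.1400]/1.06 = -26.9878. B = V − Δ·S = -151.1837.
(2,1): S=171.3589. Δ = (V_up−V_dn)/(S_up−S_dn) = (26.5265−-24.8812)/(186.7812−135.3735) = 1.0000. V = [p*·26.5265 + (1−p*)·-24.8812]/1.06 = 20.1752. B = V − Δ·S = -151.1837.
(2,2): S=236.4319. Δ = (V_up−V_dn)/(S_up−S_dn) = (97.4561−26.5265)/(257.7108−186.7812) = 1.0000. V = [p*·97.4561 + (1−p*)·26.5265]/1.06 = 85.2482. B = V − Δ·S = -151.1837.
(1,0): S=157.2100. Δ = (V_up−V_dn)/(S_up−S_dn) = (20.1752−-26.9878)/(171.3589−124.1959) = 1.0000. V = [p*·20.1752 + (1−p*)·-26.9878]/1.06 = 14.5839. B = V − Δ·S = -142.6261.
(1,1): S=216.9100. Δ = (V_up−V_dn)/(S_up−S_dn) = (85.2482−20.1752)/(236.4319−171.3589) = 1.0000. V = [p*·85.2482 + (1−p*)·20.1752]/1.06 = 74.2839. B = V − Δ·S = -142.6261.
(0,0): S=199.0000. Δ = (V_up−V_dn)/(S_up−S_dn) = (74.2839−14.5839)/(216.9100−157.2100) = 1.0000. V = [p*·74.2839 + (1−p*)·14.5839]/1.06 = 64.4470. B = V − Δ·S = -134.5530.
The time-0 hedge costs 64.4470, which is the no-arbitrage price.

(0,0): Delta=1.0000 Bond=-134.5530
(1,0): Delta=1.0000 Bond=-142.6261
(1,1): Delta=1.0000 Bond=-142.6261
(2,0): Delta=1.0000 Bond=-151.1837
(2,1): Delta=1.0000 Bond=-151.1837
(2,2): Delta=1.0000 Bond=-151.1837
(3,0): Delta=1.0000 Bond=-160.2547
(3,1): Delta=1.0000 Bond=-160.2547
(3,2): Delta=1.0000 Bond=-160.2547
(3,3): Delta=1.0000 Bond=-160.2547
V0=64.4470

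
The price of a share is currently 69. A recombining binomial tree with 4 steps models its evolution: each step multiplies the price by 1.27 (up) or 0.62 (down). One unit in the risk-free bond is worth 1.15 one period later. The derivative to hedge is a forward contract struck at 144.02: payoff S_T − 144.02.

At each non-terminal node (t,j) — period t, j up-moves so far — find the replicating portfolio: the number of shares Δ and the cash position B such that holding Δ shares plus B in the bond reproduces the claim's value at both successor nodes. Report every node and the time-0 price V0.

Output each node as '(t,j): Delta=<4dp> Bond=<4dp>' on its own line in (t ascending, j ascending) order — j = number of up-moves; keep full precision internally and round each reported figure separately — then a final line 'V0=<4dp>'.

Under the risk-neutral measure, an up-move has probability p* = (R−d)/(u−d) = 0.8154 and values discount at R = 1.15.
Terminal values V(4,·): V(4,0)=-133.8243, V(4,1)=-123.1353, V(4,2)=-101.2401, V(4,3)=-56.3902, V(4,4)=35.4798
(3,0): S=16.4446. Δ = (V_up−V_dn)/(S_up−S_dn) = (-123.1353−-133.8243)/(20.8847−10.1957) = 1.0000. V = [p*·-123.1353 + (1−p*)·-133.8243]/1.15 = -108.7902. B = V − Δ·S = -125.2348.
(3,1): S=33.6850. Δ = (V_up−V_dn)/(S_up−S_dn) = (-101.2401−-123.1353)/(42.7799−20.8847) = 1.0000. V = [p*·-101.2401 + (1−p*)·-123.1353]/1.15 = -91.5498. B = V − Δ·S = -125.2348.
(3,2): S=68.9999. Δ = (V_up−V_dn)/(S_up−S_dn) = (-56.3902−-101.2401)/(87.6298−42.7799) = 1.0000. V = [p*·-56.3902 + (1−p*)·-101.2401]/1.15 = -56.2349. B = V − Δ·S = -125.2348.
(3,3): S=141.3384. Δ = (V_up−V_dn)/(S_up−S_dn) = (35.4798−-56.3902)/(179.4998−87.6298) = 1.0000. V = [p*·35.4798 + (1−p*)·-56.3902]/1.15 = 16.1036. B = V − Δ·S = -125.2348.
(2,0): S=26.5236. Δ = (V_up−V_dn)/(S_up−S_dn) = (-91.5498−-108.7902)/(33.6850−16.4446) = 1.0000. V = [p*·-91.5498 + (1−p*)·-108.7902]/1.15 = -82.3762. B = V − Δ·S = -108.8998.
(2,1): S=54.3306. Δ = (V_up−V_dn)/(S_up−S_dn) = (-56.2349−-91.5498)/(68.9999−33.6850) = 1.0000. V = [p*·-56.2349 + (1−p*)·-91.5498]/1.15 = -54.5692. B = V − Δ·S = -108.8998.
(2,2): S=111.2901. Δ = (V_up−V_dn)/(S_up−S_dn) = (16.1036−-56.2349)/(141.3384−68.9999) = 1.0000. V = [p*·16.1036 + (1−p*)·-56.2349]/1.15 = 2.3903. B = V − Δ·S = -108.8998.
(1,0): S=42.7800. Δ = (V_up−V_dn)/(S_up−S_dn) = (-54.5692−-82.3762)/(54.3306−26.5236) = 1.0000. V = [p*·-54.5692 + (1−p*)·-82.3762]/1.15 = -51.9155. B = V − Δ·S = -94.6955.
(1,1): S=87.6300. Δ = (V_up−V_dn)/(S_up−S_dn) = (2.3903−-54.5692)/(111.2901−54.3306) = 1.0000. V = [p*·2.3903 + (1−p*)·-54.5692]/1.15 = -7.0655. B = V − Δ·S = -94.6955.
(0,0): S=69.0000. Δ = (V_up−V_dn)/(S_up−S_dn) = (-7.0655−-51.9155)/(87.6300−42.7800) = 1.0000. V = [p*·-7.0655 + (1−p*)·-51.9155]/1.15 = -13.3439. B = V − Δ·S = -82.3439.
The time-0 hedge costs -13.3439, which is the no-arbitrage price.

(0,0): Delta=1.0000 Bond=-82.3439
(1,0): Delta=1.0000 Bond=-94.6955
(1,1): Delta=1.0000 Bond=-94.6955
(2,0): Delta=1.0000 Bond=-108.8998
(2,1): Delta=1.0000 Bond=-108.8998
(2,2): Delta=1.0000 Bond=-108.8998
(3,0): Delta=1.0000 Bond=-125.2348
(3,1): Delta=1.0000 Bond=-125.2348
(3,2): Delta=1.0000 Bond=-125.2348
(3,3): Delta=1.0000 Bond=-125.2348
V0=-13.3439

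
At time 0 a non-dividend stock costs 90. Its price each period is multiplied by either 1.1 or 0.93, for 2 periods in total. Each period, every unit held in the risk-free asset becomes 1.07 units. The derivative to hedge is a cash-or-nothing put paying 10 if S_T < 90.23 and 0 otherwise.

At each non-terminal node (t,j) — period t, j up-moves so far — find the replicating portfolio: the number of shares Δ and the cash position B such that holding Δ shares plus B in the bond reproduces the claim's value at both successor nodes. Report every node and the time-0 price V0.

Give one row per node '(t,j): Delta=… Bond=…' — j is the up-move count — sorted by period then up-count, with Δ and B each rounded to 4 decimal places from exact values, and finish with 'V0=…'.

(0,0): Delta=-0.1078 Bond=9.9735
(1,0): Delta=-0.7028 Bond=60.4728
(1,1): Delta=0.0000 Bond=0.0000
V0=0.2720

Risk-neutral probability p* = (R−d)/(u−d) = (1.07−0.93)/(1.1−0.93) = 0.8235.
At expiry t=2: V(2,0)=10.0000, V(2,1)=0.0000, V(2,2)=0.0000
(1,0): S=83.7000. Δ = (V_up−V_dn)/(S_up−S_dn) = (0.0000−10.0000)/(92.0700−77.8410) = -0.7028. V = [p*·0.0000 + (1−p*)·10.0000]/1.07 = 1.6493. B = V − Δ·S = 60.4728.
(1,1): S=99.0000. Δ = (V_up−V_dn)/(S_up−S_dn) = (0.0000−0.0000)/(108.9000−92.0700) = 0.0000. V = [p*·0.0000 + (1−p*)·0.0000]/1.07 = 0.0000. B = V − Δ·S = 0.0000.
(0,0): S=90.0000. Δ = (V_up−V_dn)/(S_up−S_dn) = (0.0000−1.6493)/(99.0000−83.7000) = -0.1078. V = [p*·0.0000 + (1−p*)·1.6493]/1.07 = 0.2720. B = V − Δ·S = 9.9735.
Root portfolio cost Δ·90+B reproduces V0=0.2720.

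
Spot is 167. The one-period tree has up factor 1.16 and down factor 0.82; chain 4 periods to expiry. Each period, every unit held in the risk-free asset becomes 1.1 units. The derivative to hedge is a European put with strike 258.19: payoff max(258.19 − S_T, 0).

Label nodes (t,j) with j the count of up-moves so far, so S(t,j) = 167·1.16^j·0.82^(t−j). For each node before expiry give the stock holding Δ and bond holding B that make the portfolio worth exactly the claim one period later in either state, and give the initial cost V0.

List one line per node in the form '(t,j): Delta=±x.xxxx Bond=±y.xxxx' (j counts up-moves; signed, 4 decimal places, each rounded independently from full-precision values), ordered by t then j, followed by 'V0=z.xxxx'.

(0,0): Delta=-0.6734 Bond=135.6941
(1,0): Delta=-1.0000 Bond=193.9820
(1,1): Delta=-0.6240 Bond=139.6810
(2,0): Delta=-1.0000 Bond=213.3802
(2,1): Delta=-1.0000 Bond=213.3802
(2,2): Delta=-0.5670 Bond=140.8496
(3,0): Delta=-1.0000 Bond=234.7182
(3,1): Delta=-1.0000 Bond=234.7182
(3,2): Delta=-1.0000 Bond=234.7182
(3,3): Delta=-0.5014 Bond=137.8381
V0=23.2288

Under the risk-neutral measure, an up-move has probability p* = (R−d)/(u−d) = 0.8235 and values discount at R = 1.1.
Terminal values V(4,·): V(4,0)=182.6857, V(4,1)=151.3790, V(4,2)=107.0915, V(4,3)=44.4409, V(4,4)=0.0000
Node (3,0) S=92.0785: V=(p*·151.3790+(1−p*)·182.6857)/1.1=142.6397; Δ=(151.3790−182.6857)/(106.8110−75.5043)=-1.0000; B=V−Δ·S=234.7182
Node (3,1) S=130.2573: V=(p*·107.0915+(1−p*)·151.3790)/1.1=104.4609; Δ=(107.0915−151.3790)/(151.0985−106.8110)=-1.0000; B=V−Δ·S=234.7182
Node (3,2) S=184.2665: V=(p*·44.4409+(1−p*)·107.0915)/1.1=50.4517; Δ=(44.4409−107.0915)/(213.7491−151.0985)=-1.0000; B=V−Δ·S=234.7182
Node (3,3) S=260.6696: V=(p*·0.0000+(1−p*)·44.4409)/1.1=7.1296; Δ=(0.0000−44.4409)/(302.3768−213.7491)=-0.5014; B=V−Δ·S=137.8381
Node (2,0) S=112.2908: V=(p*·104.4609+(1−p*)·142.6397)/1.1=101.0894; Δ=(104.4609−142.6397)/(130.2573−92.0785)=-1.0000; B=V−Δ·S=213.3802
Node (2,1) S=158.8504: V=(p*·50.4517+(1−p*)·104.4609)/1.1=54.5298; Δ=(50.4517−104.4609)/(184.2665−130.2573)=-1.0000; B=V−Δ·S=213.3802
Node (2,2) S=224.7152: V=(p*·7.1296+(1−p*)·50.4517)/1.1=13.4315; Δ=(7.1296−50.4517)/(260.6696−184.2665)=-0.5670; B=V−Δ·S=140.8496
Node (1,0) S=136.9400: V=(p*·54.5298+(1−p*)·101.0894)/1.1=57.0420; Δ=(54.5298−101.0894)/(158.8504−112.2908)=-1.0000; B=V−Δ·S=193.9820
Node (1,1) S=193.7200: V=(p*·13.4315+(1−p*)·54.5298)/1.1=18.8038; Δ=(13.4315−54.5298)/(224.7152−158.8504)=-0.6240; B=V−Δ·S=139.6810
Node (0,0) S=167.0000: V=(p*·18.8038+(1−p*)·57.0420)/1.1=23.2288; Δ=(18.8038−57.0420)/(193.7200−136.9400)=-0.6734; B=V−Δ·S=135.6941
Self-financing check: at every node Δ·S+B equals the discounted successor values.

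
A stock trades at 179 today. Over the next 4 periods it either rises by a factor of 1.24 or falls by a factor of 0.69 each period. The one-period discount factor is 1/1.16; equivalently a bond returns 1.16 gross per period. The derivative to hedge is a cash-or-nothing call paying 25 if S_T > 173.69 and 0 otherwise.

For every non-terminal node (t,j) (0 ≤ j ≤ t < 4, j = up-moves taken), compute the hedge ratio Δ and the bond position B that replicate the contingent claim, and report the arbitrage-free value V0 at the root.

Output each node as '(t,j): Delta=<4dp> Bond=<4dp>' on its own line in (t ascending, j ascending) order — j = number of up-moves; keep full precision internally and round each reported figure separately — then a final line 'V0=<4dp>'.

(0,0): Delta=0.0518 Bond=3.0965
(1,0): Delta=0.1997 Bond=-14.6731
(1,1): Delta=0.0378 Bond=6.7009
(2,0): Delta=0.0000 Bond=0.0000
(2,1): Delta=0.2186 Bond=-19.9180
(2,2): Delta=0.0207 Bond=12.4864
(3,0): Delta=0.0000 Bond=0.0000
(3,1): Delta=0.0000 Bond=0.0000
(3,2): Delta=0.2393 Bond=-27.0376
(3,3): Delta=0.0000 Bond=21.5517
V0=12.3759

Under the risk-neutral measure, an up-move has probability p* = (R−d)/(u−d) = 0.8545 and values discount at R = 1.16.
At expiry t=4: V(4,0)=0.0000, V(4,1)=0.0000, V(4,2)=0.0000, V(4,3)=25.0000, V(4,4)=25.0000
Node (3,0) S=58.8031: V=(p*·0.0000+(1−p*)·0.0000)/1.16=0.0000; Δ=(0.0000−0.0000)/(72.9159−40.5741)=0.0000; B=V−Δ·S=0.0000
Node (3,1) S=105.6752: V=(p*·0.0000+(1−p*)·0.0000)/1.16=0.0000; Δ=(0.0000−0.0000)/(131.0372−72.9159)=0.0000; B=V−Δ·S=0.0000
Node (3,2) S=189.9090: V=(p*·25.0000+(1−p*)·0.0000)/1.16=18.4169; Δ=(25.0000−0.0000)/(235.4871−131.0372)=0.2393; B=V−Δ·S=-27.0376
Node (3,3) S=341.2857: V=(p*·25.0000+(1−p*)·25.0000)/1.16=21.5517; Δ=(25.0000−25.0000)/(423.1943−235.4871)=0.0000; B=V−Δ·S=21.5517
Node (2,0) S=85.2219: V=(p*·0.0000+(1−p*)·0.0000)/1.16=0.0000; Δ=(0.0000−0.0000)/(105.6752−58.8031)=0.0000; B=V−Δ·S=0.0000
Node (2,1) S=153.1524: V=(p*·18.4169+(1−p*)·0.0000)/1.16=13.5673; Δ=(18.4169−0.0000)/(189.9090−105.6752)=0.2186; B=V−Δ·S=-19.9180
Node (2,2) S=275.2304: V=(p*·21.5517+(1−p*)·18.4169)/1.16=18.1860; Δ=(21.5517−18.4169)/(341.2857−189.9090)=0.0207; B=V−Δ·S=12.4864
Node (1,0) S=123.5100: V=(p*·13.5673+(1−p*)·0.0000)/1.16=9.9947; Δ=(13.5673−0.0000)/(153.1524−85.2219)=0.1997; B=V−Δ·S=-14.6731
Node (1,1) S=221.9600: V=(p*·18.1860+(1−p*)·13.5673)/1.16=15.0984; Δ=(18.1860−13.5673)/(275.2304−153.1524)=0.0378; B=V−Δ·S=6.7009
Node (0,0) S=179.0000: V=(p*·15.0984+(1−p*)·9.9947)/1.16=12.3759; Δ=(15.0984−9.9947)/(221.9600−123.5100)=0.0518; B=V−Δ·S=3.0965
Root portfolio cost Δ·179+B reproduces V0=12.3759.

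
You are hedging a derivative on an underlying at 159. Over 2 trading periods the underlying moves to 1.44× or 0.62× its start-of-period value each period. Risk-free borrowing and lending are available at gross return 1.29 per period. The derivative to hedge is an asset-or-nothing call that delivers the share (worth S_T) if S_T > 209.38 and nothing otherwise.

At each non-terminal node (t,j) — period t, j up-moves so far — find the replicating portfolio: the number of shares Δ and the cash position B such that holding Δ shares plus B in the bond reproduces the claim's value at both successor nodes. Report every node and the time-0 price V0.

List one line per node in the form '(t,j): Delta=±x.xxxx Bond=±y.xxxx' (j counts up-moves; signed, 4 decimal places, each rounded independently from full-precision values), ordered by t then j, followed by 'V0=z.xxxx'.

Since d<R<u, set p* = (R−d)/(u−d) = 0.8171; price each node as the discounted p*-expectation of its children.
At expiry t=2: V(2,0)=0.0000, V(2,1)=0.0000, V(2,2)=329.7024
  t=1,j=0: stock 98.5800 → up 141.9552 (V=0.0000), down 61.1196 (V=0.0000). Price 0.0000; hedge Δ=0.0000, bond B=0.0000.
  t=1,j=1: stock 228.9600 → up 329.7024 (V=329.7024), down 141.9552 (V=0.0000). Price 208.8302; hedge Δ=1.7561, bond B=-193.2459.
  t=0,j=0: stock 159.0000 → up 228.9600 (V=208.8302), down 98.5800 (V=0.0000). Price 132.2710; hedge Δ=1.6017, bond B=-122.4000.
Each (Δ,B) replicates both successor values, so the strategy is self-financing and V0 is arbitrage-free.

(0,0): Delta=1.6017 Bond=-122.4000
(1,0): Delta=0.0000 Bond=0.0000
(1,1): Delta=1.7561 Bond=-193.2459
V0=132.2710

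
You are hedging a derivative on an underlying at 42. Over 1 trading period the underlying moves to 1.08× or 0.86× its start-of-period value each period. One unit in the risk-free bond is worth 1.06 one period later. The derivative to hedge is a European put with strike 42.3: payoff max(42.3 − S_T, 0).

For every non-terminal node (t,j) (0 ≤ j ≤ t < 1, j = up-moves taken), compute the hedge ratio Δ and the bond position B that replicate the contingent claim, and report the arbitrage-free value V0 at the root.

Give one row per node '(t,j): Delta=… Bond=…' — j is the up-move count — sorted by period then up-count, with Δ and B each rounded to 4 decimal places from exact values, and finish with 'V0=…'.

No-arbitrage ⇒ martingale measure with p* = (R−d)/(u−d) = 0.9091.
Terminal payoffs: V(1,0)=6.1800, V(1,1)=0.0000
Node (0,0) S=42.0000: V=(p*·0.0000+(1−p*)·6.1800)/1.06=0.5300; Δ=(0.0000−6.1800)/(45.3600−36.1200)=-0.6688; B=V−Δ·S=28.6209
Check: Δ(0,0)·S0 + B(0,0) = 0.5300 = V0.

(0,0): Delta=-0.6688 Bond=28.6209
V0=0.5300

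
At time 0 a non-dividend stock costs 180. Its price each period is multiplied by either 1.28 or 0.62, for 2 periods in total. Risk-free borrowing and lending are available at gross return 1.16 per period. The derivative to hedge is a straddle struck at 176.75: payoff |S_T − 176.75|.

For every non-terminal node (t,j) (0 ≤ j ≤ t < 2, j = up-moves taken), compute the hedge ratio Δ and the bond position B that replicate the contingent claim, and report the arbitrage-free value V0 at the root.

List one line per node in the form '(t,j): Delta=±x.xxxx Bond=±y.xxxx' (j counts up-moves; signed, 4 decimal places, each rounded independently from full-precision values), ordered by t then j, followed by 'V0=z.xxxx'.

(0,0): Delta=0.4031 Bond=-3.6322
(1,0): Delta=-1.0000 Bond=152.3707
(1,1): Delta=0.5541 Bond=-39.0098
V0=68.9227

Risk-neutral probability p* = (R−d)/(u−d) = (1.16−0.62)/(1.28−0.62) = 0.8182.
Payoff layer (t=2): V(2,0)=107.5580, V(2,1)=33.9020, V(2,2)=118.1620
  t=1,j=0: stock 111.6000 → up 142.8480 (V=33.9020), down 69.1920 (V=107.5580). Price 40.7707; hedge Δ=-1.0000, bond B=152.3707.
  t=1,j=1: stock 230.4000 → up 294.9120 (V=118.1620), down 142.8480 (V=33.9020). Price 88.6569; hedge Δ=0.5541, bond B=-39.0098.
  t=0,j=0: stock 180.0000 → up 230.4000 (V=88.6569), down 111.6000 (V=40.7707). Price 68.9227; hedge Δ=0.4031, bond B=-3.6322.
Each (Δ,B) replicates both successor values, so the strategy is self-financing and V0 is arbitrage-free.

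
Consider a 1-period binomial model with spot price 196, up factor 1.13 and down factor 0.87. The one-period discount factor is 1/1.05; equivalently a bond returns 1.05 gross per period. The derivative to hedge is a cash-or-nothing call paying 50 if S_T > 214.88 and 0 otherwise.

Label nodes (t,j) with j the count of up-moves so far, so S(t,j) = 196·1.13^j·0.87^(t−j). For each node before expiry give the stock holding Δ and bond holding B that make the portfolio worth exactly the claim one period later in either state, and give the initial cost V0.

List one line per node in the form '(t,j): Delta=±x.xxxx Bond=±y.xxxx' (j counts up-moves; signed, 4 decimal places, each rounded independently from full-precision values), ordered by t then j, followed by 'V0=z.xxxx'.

The replicating-portfolio and risk-neutral prices coincide; use p* = (1.05−0.87)/(1.13−0.87) = 0.6923 for the latter.
At expiry t=1: V(1,0)=0.0000, V(1,1)=50.0000
Node (0,0) S=196.0000: V=(p*·50.0000+(1−p*)·0.0000)/1.05=32.9670; Δ=(50.0000−0.0000)/(221.4800−170.5200)=0.9812; B=V−Δ·S=-159.3407
Self-financing check: at every node Δ·S+B equals the discounted successor values.

(0,0): Delta=0.9812 Bond=-159.3407
V0=32.9670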